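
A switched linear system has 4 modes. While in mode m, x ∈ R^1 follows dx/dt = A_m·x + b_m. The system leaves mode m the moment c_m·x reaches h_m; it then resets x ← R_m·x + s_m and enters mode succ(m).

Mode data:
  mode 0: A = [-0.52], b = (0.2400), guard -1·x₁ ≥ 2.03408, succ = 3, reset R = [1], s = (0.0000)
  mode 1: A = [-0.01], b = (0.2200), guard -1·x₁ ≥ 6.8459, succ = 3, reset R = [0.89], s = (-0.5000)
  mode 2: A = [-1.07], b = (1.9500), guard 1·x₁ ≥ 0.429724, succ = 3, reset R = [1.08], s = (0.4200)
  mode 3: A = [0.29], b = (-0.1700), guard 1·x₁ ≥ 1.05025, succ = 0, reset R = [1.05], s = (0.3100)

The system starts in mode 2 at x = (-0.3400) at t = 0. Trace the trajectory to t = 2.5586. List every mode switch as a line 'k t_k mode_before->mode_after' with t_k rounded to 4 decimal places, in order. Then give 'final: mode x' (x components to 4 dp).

1 0.4112 2->3
2 1.9396 3->0
final: 0 1.1510

Mode 2: guard c·x = 0.4297 hit at Δt = 0.4112 (t = 0.4112), x⁻ = (0.4297) → reset → x⁺ = (0.8841), jump to mode 3
Mode 3: guard c·x = 1.0502 hit at Δt = 1.5284 (t = 1.9396), x⁻ = (1.0502) → reset → x⁺ = (1.4128), jump to mode 0
Mode 0: flow for 0.6190 to horizon, guard not reached → x = (1.1510)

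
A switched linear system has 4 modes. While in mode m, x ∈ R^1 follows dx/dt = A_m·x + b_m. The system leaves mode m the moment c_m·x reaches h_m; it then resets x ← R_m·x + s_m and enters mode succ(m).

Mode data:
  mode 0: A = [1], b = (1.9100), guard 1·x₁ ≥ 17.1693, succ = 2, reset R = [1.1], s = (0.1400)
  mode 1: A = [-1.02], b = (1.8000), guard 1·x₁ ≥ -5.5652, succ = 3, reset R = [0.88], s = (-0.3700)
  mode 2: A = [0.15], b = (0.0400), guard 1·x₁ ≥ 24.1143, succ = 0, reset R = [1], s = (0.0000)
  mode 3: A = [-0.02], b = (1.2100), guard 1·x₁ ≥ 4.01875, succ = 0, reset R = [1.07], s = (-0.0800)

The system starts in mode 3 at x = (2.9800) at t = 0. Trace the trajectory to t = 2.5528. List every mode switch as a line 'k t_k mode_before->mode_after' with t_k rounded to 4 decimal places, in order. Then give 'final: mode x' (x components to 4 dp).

Mode 3: guard c·x = 4.0187 hit at Δt = 0.9112 (t = 0.9112), x⁻ = (4.0187) → reset → x⁺ = (4.2201), jump to mode 0
Mode 0: guard c·x = 17.1693 hit at Δt = 1.1354 (t = 2.0466), x⁻ = (17.1693) → reset → x⁺ = (19.0262), jump to mode 2
Mode 2: flow for 0.5062 to horizon, guard not reached → x = (20.5482)

1 0.9112 3->0
2 2.0466 0->2
final: 2 20.5482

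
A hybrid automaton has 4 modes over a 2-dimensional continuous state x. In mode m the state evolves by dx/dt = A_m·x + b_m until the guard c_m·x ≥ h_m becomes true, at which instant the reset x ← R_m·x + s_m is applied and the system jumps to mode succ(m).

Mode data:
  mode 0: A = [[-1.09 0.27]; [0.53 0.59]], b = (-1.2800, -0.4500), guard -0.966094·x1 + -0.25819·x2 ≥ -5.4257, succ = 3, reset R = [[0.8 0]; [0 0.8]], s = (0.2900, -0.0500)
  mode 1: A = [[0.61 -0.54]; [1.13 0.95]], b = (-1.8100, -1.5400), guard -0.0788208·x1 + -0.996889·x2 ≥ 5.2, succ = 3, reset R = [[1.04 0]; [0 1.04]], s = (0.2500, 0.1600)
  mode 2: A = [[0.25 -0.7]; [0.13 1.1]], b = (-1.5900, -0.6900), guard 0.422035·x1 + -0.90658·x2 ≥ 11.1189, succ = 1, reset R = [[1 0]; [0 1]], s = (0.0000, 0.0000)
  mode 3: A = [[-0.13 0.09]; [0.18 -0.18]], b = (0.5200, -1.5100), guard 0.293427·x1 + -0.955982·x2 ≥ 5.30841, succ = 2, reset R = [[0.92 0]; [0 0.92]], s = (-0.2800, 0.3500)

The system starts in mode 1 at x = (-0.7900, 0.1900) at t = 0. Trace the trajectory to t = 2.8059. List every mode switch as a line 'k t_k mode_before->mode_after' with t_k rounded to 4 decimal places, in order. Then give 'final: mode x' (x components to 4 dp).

1 0.9647 1->3
2 2.2433 3->2
final: 2 -0.2887 -10.6473

Mode 1: guard c·x = 5.2000 hit at Δt = 0.9647 (t = 0.9647), x⁻ = (-2.6706, -5.0051) → reset → x⁺ = (-2.5274, -5.0453), jump to mode 3
Mode 3: guard c·x = 5.3084 hit at Δt = 1.2786 (t = 2.2433), x⁻ = (-2.1291, -6.2063) → reset → x⁺ = (-2.2388, -5.3598), jump to mode 2
Mode 2: flow for 0.5626 to horizon, guard not reached → x = (-0.2887, -10.6473)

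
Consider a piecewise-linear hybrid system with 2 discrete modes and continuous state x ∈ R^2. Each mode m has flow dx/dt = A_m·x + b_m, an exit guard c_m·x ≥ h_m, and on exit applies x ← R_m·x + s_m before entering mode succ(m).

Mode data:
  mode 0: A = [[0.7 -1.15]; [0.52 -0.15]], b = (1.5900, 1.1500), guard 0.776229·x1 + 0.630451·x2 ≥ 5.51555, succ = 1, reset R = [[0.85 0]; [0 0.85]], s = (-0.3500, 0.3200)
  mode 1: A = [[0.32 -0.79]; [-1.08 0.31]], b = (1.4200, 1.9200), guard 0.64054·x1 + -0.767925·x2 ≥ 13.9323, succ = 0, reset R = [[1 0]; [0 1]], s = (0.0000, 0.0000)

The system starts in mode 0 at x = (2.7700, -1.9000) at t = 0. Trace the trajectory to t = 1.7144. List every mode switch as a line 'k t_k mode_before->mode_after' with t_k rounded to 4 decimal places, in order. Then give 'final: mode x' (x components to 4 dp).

1 0.6714 0->1
final: 1 10.9150 -6.2444

Mode 0: guard c·x = 5.5156 hit at Δt = 0.6714 (t = 0.6714), x⁻ = (6.6259, 0.5905) → reset → x⁺ = (5.2820, 0.8220), jump to mode 1
Mode 1: flow for 1.0430 to horizon, guard not reached → x = (10.9150, -6.2444)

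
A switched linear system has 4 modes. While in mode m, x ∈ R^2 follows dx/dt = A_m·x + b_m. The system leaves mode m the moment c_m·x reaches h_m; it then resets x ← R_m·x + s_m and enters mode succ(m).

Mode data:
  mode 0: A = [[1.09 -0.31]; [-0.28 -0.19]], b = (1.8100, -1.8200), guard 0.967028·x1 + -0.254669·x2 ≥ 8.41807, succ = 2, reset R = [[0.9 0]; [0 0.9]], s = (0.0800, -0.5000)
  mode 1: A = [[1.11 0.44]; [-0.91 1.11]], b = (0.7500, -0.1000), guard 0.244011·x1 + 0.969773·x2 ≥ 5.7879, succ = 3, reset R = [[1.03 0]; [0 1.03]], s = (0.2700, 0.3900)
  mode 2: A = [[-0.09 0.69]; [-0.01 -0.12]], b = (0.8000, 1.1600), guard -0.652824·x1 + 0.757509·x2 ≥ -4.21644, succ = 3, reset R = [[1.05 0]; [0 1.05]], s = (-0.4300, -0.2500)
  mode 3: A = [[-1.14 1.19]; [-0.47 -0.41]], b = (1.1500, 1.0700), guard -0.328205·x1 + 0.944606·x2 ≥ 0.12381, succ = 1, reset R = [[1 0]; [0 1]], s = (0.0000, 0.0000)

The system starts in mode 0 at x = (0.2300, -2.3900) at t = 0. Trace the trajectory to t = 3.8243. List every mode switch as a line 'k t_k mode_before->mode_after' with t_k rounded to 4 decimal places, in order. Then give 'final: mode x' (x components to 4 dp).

Mode 0: guard c·x = 8.4181 hit at Δt = 1.1708 (t = 1.1708), x⁻ = (7.4537, -4.7517) → reset → x⁺ = (6.7883, -4.7766), jump to mode 2
Mode 2: guard c·x = -4.2164 hit at Δt = 1.5015 (t = 2.6723), x⁻ = (3.6012, -2.4627) → reset → x⁺ = (3.3513, -2.8358), jump to mode 3
Mode 3: flow for 1.1520 to horizon, guard not reached → x = (0.1516, -1.2641)

1 1.1708 0->2
2 2.6723 2->3
final: 3 0.1516 -1.2641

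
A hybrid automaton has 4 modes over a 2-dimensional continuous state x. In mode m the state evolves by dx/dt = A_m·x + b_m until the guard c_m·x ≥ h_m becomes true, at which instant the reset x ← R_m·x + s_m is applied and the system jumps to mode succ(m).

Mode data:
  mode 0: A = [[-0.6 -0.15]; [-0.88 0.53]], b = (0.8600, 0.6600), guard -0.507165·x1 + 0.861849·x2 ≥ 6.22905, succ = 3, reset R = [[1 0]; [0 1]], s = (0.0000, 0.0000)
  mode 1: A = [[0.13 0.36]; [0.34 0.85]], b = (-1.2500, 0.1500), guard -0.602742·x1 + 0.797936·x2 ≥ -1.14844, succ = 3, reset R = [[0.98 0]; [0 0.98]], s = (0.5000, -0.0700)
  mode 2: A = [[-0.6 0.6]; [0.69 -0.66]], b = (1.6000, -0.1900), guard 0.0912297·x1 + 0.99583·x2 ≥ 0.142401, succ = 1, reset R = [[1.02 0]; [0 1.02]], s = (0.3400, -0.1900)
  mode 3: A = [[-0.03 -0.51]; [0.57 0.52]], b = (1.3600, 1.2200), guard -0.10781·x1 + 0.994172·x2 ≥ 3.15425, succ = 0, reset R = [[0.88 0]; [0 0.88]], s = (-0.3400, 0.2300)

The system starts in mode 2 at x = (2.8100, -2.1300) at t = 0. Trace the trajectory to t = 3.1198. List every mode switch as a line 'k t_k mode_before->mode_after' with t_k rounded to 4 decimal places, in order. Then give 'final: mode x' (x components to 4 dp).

1 0.9532 2->1
2 1.4886 1->3
3 2.3563 3->0
final: 0 1.6838 3.9152

Mode 2: guard c·x = 0.1424 hit at Δt = 0.9532 (t = 0.9532), x⁻ = (2.3654, -0.0737) → reset → x⁺ = (2.7527, -0.2652), jump to mode 1
Mode 1: guard c·x = -1.1484 hit at Δt = 0.5354 (t = 1.4886), x⁻ = (2.2548, 0.2639) → reset → x⁺ = (2.7097, 0.1887), jump to mode 3
Mode 3: guard c·x = 3.1543 hit at Δt = 0.8677 (t = 2.3563), x⁻ = (3.0561, 3.5042) → reset → x⁺ = (2.3494, 3.3137), jump to mode 0
Mode 0: flow for 0.7635 to horizon, guard not reached → x = (1.6838, 3.9152)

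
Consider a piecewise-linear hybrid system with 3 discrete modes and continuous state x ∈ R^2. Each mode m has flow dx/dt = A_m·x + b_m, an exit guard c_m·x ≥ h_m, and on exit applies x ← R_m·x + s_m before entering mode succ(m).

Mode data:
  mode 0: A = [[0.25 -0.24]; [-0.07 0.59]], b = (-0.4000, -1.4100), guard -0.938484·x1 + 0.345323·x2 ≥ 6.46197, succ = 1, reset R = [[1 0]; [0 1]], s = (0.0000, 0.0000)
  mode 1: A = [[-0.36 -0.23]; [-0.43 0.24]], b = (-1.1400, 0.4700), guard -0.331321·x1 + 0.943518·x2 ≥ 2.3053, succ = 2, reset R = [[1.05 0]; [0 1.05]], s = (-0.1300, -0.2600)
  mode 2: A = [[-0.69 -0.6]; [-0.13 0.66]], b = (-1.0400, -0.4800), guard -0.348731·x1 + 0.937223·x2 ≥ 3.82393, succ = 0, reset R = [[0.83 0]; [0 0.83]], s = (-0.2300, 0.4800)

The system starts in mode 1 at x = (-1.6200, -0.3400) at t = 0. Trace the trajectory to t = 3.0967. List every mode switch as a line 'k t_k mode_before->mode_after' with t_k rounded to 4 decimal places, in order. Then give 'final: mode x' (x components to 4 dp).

1 1.3460 1->2
2 2.5470 2->0
final: 0 -3.8509 3.2727

Mode 1: guard c·x = 2.3053 hit at Δt = 1.3460 (t = 1.3460), x⁻ = (-2.3676, 1.6119) → reset → x⁺ = (-2.6160, 1.4325), jump to mode 2
Mode 2: guard c·x = 3.8239 hit at Δt = 1.2010 (t = 2.5470), x⁻ = (-3.0620, 2.9407) → reset → x⁺ = (-2.7714, 2.9208), jump to mode 0
Mode 0: flow for 0.5497 to horizon, guard not reached → x = (-3.8509, 3.2727)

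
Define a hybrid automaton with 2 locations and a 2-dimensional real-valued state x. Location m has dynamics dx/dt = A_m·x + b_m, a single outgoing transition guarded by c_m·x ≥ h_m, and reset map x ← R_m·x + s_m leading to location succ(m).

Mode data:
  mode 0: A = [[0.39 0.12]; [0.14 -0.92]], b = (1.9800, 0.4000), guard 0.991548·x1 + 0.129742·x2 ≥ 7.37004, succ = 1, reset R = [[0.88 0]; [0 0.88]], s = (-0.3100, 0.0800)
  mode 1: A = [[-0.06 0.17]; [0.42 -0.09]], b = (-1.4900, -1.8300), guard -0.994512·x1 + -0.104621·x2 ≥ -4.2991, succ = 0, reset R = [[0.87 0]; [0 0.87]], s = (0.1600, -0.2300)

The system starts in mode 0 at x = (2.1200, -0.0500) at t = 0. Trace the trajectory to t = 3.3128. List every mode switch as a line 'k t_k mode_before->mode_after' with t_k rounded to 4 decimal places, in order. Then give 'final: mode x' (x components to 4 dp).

Mode 0: guard c·x = 7.3700 hit at Δt = 1.3780 (t = 1.3780), x⁻ = (7.3221, 0.8468) → reset → x⁺ = (6.1334, 0.8252), jump to mode 1
Mode 1: guard c·x = -4.2991 hit at Δt = 1.1893 (t = 2.5673), x⁻ = (4.2060, 1.1105) → reset → x⁺ = (3.8192, 0.7362), jump to mode 0
Mode 0: flow for 0.7455 to horizon, guard not reached → x = (6.9092, 0.9992)

1 1.3780 0->1
2 2.5673 1->0
final: 0 6.9092 0.9992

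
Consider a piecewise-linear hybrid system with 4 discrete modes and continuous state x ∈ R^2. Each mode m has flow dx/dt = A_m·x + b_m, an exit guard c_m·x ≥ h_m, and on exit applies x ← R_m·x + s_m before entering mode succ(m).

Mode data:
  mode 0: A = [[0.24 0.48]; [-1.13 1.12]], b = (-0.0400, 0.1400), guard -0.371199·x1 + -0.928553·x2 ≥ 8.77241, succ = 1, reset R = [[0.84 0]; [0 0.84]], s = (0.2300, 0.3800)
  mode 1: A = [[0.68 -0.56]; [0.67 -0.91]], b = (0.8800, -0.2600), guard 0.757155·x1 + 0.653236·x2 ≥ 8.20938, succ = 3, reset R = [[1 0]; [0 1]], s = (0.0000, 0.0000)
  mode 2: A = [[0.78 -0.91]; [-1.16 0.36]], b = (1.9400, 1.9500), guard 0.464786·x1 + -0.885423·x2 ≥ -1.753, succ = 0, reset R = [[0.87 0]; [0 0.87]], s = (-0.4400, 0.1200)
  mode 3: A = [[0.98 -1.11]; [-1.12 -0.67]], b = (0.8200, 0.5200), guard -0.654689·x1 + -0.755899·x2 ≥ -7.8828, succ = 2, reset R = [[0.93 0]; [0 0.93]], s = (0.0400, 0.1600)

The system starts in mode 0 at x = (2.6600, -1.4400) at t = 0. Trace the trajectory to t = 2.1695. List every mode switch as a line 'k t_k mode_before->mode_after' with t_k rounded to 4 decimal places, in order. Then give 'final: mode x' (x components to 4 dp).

1 1.0738 0->1
final: 1 7.1716 -0.9877

Mode 0: guard c·x = 8.7724 hit at Δt = 1.0738 (t = 1.0738), x⁻ = (0.5904, -9.6834) → reset → x⁺ = (0.7260, -7.7541), jump to mode 1
Mode 1: flow for 1.0957 to horizon, guard not reached → x = (7.1716, -0.9877)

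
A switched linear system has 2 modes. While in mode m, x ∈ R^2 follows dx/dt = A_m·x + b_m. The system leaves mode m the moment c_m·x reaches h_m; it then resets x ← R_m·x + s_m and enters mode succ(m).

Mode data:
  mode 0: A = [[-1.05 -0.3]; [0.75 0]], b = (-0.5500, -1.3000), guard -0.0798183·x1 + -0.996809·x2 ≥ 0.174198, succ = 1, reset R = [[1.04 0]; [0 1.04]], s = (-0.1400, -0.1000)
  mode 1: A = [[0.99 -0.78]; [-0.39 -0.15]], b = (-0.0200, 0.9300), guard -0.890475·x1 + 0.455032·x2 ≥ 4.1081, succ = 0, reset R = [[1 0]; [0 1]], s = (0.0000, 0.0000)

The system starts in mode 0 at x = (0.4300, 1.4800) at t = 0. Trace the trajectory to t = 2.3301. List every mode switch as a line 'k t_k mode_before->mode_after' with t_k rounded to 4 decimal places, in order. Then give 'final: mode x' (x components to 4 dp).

1 1.1860 0->1
final: 1 -2.1646 1.2194

Mode 0: guard c·x = 0.1742 hit at Δt = 1.1860 (t = 1.1860), x⁻ = (-0.3623, -0.1457) → reset → x⁺ = (-0.5168, -0.2516), jump to mode 1
Mode 1: flow for 1.1441 to horizon, guard not reached → x = (-2.1646, 1.2194)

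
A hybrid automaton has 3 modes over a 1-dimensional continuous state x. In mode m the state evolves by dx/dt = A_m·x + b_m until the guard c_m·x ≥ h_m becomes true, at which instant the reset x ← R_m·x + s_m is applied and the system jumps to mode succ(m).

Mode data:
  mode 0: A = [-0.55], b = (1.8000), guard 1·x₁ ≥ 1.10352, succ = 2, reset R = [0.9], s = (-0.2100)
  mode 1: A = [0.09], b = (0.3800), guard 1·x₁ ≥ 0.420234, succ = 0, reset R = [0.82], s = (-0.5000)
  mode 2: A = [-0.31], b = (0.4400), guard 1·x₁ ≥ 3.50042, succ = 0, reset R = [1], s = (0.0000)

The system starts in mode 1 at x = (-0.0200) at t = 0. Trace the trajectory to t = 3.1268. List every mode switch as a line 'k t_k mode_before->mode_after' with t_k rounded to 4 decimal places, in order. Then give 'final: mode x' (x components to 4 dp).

1 1.1070 1->0
2 1.9391 0->2
final: 2 0.9791

Mode 1: guard c·x = 0.4202 hit at Δt = 1.1070 (t = 1.1070), x⁻ = (0.4202) → reset → x⁺ = (-0.1554), jump to mode 0
Mode 0: guard c·x = 1.1035 hit at Δt = 0.8321 (t = 1.9391), x⁻ = (1.1035) → reset → x⁺ = (0.7832), jump to mode 2
Mode 2: flow for 1.1877 to horizon, guard not reached → x = (0.9791)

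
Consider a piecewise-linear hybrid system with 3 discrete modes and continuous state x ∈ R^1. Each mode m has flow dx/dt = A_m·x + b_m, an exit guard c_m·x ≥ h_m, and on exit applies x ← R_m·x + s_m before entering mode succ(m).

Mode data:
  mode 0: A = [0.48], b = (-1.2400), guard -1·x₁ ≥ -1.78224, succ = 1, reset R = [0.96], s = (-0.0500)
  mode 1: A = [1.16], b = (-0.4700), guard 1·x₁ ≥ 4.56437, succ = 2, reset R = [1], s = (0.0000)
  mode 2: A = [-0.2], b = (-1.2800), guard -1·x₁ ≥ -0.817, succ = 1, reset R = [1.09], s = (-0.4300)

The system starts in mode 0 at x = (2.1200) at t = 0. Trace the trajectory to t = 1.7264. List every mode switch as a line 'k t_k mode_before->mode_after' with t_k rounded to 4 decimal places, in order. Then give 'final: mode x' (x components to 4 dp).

1 1.1407 0->1
final: 1 2.8825

Mode 0: guard c·x = -1.7822 hit at Δt = 1.1407 (t = 1.1407), x⁻ = (1.7822) → reset → x⁺ = (1.6610), jump to mode 1
Mode 1: flow for 0.5857 to horizon, guard not reached → x = (2.8825)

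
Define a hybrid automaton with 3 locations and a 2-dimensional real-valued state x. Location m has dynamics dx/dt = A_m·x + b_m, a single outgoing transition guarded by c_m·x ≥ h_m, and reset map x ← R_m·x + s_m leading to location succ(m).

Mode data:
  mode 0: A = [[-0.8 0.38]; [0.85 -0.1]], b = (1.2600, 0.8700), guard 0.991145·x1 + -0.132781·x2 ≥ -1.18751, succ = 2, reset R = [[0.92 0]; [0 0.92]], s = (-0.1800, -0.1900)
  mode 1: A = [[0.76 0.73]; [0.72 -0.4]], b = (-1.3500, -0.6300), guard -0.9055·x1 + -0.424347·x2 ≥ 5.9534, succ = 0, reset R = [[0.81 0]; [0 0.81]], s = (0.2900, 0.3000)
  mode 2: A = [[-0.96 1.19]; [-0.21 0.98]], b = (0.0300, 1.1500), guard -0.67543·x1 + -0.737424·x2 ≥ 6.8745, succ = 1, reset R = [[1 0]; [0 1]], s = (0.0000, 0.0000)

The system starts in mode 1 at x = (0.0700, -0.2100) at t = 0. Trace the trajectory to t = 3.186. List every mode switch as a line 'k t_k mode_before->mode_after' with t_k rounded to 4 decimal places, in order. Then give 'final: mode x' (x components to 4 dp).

1 1.5076 1->0
2 2.5376 0->2
final: 2 -2.8669 -4.0270

Mode 1: guard c·x = 5.9534 hit at Δt = 1.5076 (t = 1.5076), x⁻ = (-5.3477, -2.6183) → reset → x⁺ = (-4.0416, -1.8208), jump to mode 0
Mode 0: guard c·x = -1.1875 hit at Δt = 1.0300 (t = 2.5376), x⁻ = (-1.5935, -2.9512) → reset → x⁺ = (-1.6460, -2.9051), jump to mode 2
Mode 2: flow for 0.6484 to horizon, guard not reached → x = (-2.8669, -4.0270)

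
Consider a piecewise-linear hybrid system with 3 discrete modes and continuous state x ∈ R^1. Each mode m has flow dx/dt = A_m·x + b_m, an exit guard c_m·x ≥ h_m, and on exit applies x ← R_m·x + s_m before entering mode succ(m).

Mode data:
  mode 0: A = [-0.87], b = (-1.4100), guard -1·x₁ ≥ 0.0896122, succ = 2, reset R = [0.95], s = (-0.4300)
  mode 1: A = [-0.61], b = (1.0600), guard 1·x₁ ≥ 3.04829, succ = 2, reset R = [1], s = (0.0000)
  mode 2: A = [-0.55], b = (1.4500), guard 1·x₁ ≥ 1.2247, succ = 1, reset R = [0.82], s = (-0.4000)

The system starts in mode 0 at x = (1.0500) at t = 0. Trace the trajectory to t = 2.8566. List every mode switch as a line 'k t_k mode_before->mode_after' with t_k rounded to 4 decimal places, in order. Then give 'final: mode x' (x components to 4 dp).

Mode 0: guard c·x = 0.0896 hit at Δt = 0.6395 (t = 0.6395), x⁻ = (-0.0896) → reset → x⁺ = (-0.5151), jump to mode 2
Mode 2: guard c·x = 1.2247 hit at Δt = 1.4602 (t = 2.0997), x⁻ = (1.2247) → reset → x⁺ = (0.6043), jump to mode 1
Mode 1: flow for 0.7569 to horizon, guard not reached → x = (1.0234)

1 0.6395 0->2
2 2.0997 2->1
final: 1 1.0234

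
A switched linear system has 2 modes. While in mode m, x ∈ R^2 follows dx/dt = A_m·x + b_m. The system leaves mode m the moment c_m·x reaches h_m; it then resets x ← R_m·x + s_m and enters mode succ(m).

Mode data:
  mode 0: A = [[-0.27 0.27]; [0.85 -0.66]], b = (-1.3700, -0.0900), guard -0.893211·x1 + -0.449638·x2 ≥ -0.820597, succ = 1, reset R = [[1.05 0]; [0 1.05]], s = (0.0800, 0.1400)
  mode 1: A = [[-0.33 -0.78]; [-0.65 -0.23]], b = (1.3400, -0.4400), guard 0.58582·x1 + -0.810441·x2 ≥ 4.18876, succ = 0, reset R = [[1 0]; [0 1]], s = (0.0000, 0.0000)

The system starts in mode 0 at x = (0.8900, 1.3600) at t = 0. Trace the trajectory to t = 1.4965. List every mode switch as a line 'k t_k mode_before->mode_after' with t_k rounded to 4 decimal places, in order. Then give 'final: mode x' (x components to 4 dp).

Mode 0: guard c·x = -0.8206 hit at Δt = 0.4689 (t = 0.4689), x⁻ = (0.3323, 1.1650) → reset → x⁺ = (0.4289, 1.3632), jump to mode 1
Mode 1: flow for 1.0276 to horizon, guard not reached → x = (0.9240, 0.2990)

1 0.4689 0->1
final: 1 0.9240 0.2990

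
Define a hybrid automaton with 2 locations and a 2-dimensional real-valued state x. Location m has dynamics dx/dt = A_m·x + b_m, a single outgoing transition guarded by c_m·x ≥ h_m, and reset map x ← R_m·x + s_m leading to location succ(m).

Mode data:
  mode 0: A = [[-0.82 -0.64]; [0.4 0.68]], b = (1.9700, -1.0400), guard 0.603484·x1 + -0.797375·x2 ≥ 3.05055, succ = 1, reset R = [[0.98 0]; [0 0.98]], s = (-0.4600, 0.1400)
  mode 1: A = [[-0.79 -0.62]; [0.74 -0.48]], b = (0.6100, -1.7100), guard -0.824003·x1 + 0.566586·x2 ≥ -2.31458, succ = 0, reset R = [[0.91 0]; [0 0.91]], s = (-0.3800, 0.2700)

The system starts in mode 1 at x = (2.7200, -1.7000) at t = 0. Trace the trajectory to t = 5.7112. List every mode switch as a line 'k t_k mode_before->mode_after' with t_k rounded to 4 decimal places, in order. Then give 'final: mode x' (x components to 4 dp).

1 1.0668 1->0
2 2.2893 0->1
3 3.1504 1->0
4 4.1279 0->1
5 5.1063 1->0
final: 0 2.1651 -1.5312

Mode 1: guard c·x = -2.3146 hit at Δt = 1.0668 (t = 1.0668), x⁻ = (2.1510, -0.9569) → reset → x⁺ = (1.5774, -0.6008), jump to mode 0
Mode 0: guard c·x = 3.0505 hit at Δt = 1.2225 (t = 2.2893), x⁻ = (2.7158, -1.7703) → reset → x⁺ = (2.2015, -1.5949), jump to mode 1
Mode 1: guard c·x = -2.3146 hit at Δt = 0.8612 (t = 3.1504), x⁻ = (2.0106, -1.1610) → reset → x⁺ = (1.4497, -0.7865), jump to mode 0
Mode 0: guard c·x = 3.0505 hit at Δt = 0.9775 (t = 4.1279), x⁻ = (2.5697, -1.8809) → reset → x⁺ = (2.0583, -1.7033), jump to mode 1
Mode 1: guard c·x = -2.3146 hit at Δt = 0.9784 (t = 5.1063), x⁻ = (1.9627, -1.2308) → reset → x⁺ = (1.4060, -0.8500), jump to mode 0
Mode 0: flow for 0.6049 to horizon, guard not reached → x = (2.1651, -1.5312)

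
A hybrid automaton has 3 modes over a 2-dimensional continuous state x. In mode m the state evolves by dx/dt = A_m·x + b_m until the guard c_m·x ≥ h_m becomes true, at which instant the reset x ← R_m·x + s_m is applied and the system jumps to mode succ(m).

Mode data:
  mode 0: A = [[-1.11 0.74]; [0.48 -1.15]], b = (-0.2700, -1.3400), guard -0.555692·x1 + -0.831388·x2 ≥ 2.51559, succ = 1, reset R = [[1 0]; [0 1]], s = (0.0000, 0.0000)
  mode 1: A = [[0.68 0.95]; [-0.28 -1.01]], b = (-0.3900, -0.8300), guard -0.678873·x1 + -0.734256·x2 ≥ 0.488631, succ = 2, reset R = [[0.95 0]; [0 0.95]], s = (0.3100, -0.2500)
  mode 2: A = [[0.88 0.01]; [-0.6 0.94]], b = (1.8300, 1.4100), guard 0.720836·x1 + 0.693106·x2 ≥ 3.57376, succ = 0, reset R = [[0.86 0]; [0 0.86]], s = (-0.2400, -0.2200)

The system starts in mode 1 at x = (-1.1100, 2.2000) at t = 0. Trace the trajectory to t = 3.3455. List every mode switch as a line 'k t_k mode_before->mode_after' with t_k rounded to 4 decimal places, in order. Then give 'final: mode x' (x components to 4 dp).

Mode 1: guard c·x = 0.4886 hit at Δt = 1.1054 (t = 1.1054), x⁻ = (-1.0914, 0.3436) → reset → x⁺ = (-0.7269, 0.0764), jump to mode 2
Mode 2: guard c·x = 3.5738 hit at Δt = 1.2020 (t = 2.3074), x⁻ = (1.8426, 3.2398) → reset → x⁺ = (1.3446, 2.5662), jump to mode 0
Mode 0: flow for 1.0381 to horizon, guard not reached → x = (0.7218, 0.2698)

1 1.1054 1->2
2 2.3074 2->0
final: 0 0.7218 0.2698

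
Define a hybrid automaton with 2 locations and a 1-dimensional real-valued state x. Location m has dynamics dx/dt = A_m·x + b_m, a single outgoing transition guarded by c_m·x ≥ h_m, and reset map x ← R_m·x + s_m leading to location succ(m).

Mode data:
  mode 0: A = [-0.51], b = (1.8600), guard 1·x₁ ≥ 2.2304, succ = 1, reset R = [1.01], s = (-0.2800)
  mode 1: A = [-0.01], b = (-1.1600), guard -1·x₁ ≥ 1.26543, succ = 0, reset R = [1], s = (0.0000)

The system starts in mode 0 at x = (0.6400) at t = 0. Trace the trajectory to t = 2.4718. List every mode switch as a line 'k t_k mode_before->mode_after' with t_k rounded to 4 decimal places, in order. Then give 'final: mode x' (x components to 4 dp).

1 1.4758 0->1
final: 1 0.8035

Mode 0: guard c·x = 2.2304 hit at Δt = 1.4758 (t = 1.4758), x⁻ = (2.2304) → reset → x⁺ = (1.9727), jump to mode 1
Mode 1: flow for 0.9960 to horizon, guard not reached → x = (0.8035)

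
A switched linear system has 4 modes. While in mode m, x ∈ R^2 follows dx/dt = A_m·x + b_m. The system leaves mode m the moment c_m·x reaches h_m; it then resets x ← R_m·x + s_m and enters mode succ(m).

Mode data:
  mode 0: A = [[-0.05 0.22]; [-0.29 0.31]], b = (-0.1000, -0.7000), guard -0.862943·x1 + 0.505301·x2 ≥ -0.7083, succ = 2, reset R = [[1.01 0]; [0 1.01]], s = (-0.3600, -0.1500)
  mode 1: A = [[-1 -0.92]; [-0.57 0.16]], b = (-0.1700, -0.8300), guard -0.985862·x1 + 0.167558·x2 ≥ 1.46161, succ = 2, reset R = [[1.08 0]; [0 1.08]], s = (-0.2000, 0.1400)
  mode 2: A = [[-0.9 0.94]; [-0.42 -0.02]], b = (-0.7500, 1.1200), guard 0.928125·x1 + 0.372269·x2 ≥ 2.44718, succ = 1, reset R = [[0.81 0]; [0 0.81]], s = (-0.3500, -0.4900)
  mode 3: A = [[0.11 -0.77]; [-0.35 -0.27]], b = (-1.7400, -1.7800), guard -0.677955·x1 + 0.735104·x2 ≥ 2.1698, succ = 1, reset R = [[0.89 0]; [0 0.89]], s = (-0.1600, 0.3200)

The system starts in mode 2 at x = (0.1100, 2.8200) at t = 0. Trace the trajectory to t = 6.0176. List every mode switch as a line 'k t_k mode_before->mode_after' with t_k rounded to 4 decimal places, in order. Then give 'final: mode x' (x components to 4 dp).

1 0.7561 2->1
2 1.9107 1->2
3 3.1688 2->1
4 4.1274 1->2
5 5.2614 2->1
final: 1 -0.9472 2.2753

Mode 2: guard c·x = 2.4472 hit at Δt = 0.7561 (t = 0.7561), x⁻ = (1.2775, 3.3887) → reset → x⁺ = (0.6848, 2.2549), jump to mode 1
Mode 1: guard c·x = 1.4616 hit at Δt = 1.1546 (t = 1.9107), x⁻ = (-1.1512, 1.9500) → reset → x⁺ = (-1.4432, 2.2460), jump to mode 2
Mode 2: guard c·x = 2.4472 hit at Δt = 1.2581 (t = 3.1688), x⁻ = (1.2009, 3.5797) → reset → x⁺ = (0.6227, 2.4095), jump to mode 1
Mode 1: guard c·x = 1.4616 hit at Δt = 0.9586 (t = 4.1274), x⁻ = (-1.1136, 2.1708) → reset → x⁺ = (-1.4027, 2.4845), jump to mode 2
Mode 2: guard c·x = 2.4472 hit at Δt = 1.1340 (t = 5.2614), x⁻ = (1.1577, 3.6873) → reset → x⁺ = (0.5878, 2.4967), jump to mode 1
Mode 1: flow for 0.7562 to horizon, guard not reached → x = (-0.9472, 2.2753)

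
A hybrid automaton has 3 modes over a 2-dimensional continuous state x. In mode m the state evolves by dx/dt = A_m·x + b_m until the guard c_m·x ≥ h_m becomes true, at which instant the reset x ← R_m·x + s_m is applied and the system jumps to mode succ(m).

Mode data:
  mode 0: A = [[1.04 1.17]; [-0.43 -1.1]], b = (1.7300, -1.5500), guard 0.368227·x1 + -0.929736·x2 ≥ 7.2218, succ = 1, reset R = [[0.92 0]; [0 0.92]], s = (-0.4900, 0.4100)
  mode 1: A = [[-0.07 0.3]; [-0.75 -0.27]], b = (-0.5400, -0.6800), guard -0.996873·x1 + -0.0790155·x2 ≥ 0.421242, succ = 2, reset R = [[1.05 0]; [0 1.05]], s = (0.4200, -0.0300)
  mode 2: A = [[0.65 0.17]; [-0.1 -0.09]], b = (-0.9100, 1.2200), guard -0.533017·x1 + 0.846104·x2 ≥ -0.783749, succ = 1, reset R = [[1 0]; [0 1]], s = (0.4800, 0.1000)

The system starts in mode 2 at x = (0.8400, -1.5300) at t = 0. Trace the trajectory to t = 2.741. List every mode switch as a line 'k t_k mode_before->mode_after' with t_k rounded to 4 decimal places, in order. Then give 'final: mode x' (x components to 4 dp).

1 0.6672 2->1
2 1.9785 1->2
3 2.2682 2->1
final: 1 -0.1815 -1.1748

Mode 2: guard c·x = -0.7837 hit at Δt = 0.6672 (t = 0.6672), x⁻ = (0.3742, -0.6905) → reset → x⁺ = (0.8542, -0.5905), jump to mode 1
Mode 1: guard c·x = 0.4212 hit at Δt = 1.3113 (t = 1.9785), x⁻ = (-0.3136, -1.3742) → reset → x⁺ = (0.0907, -1.4729), jump to mode 2
Mode 2: guard c·x = -0.7837 hit at Δt = 0.2897 (t = 2.2682), x⁻ = (-0.2502, -1.0839) → reset → x⁺ = (0.2298, -0.9839), jump to mode 1
Mode 1: flow for 0.4728 to horizon, guard not reached → x = (-0.1815, -1.1748)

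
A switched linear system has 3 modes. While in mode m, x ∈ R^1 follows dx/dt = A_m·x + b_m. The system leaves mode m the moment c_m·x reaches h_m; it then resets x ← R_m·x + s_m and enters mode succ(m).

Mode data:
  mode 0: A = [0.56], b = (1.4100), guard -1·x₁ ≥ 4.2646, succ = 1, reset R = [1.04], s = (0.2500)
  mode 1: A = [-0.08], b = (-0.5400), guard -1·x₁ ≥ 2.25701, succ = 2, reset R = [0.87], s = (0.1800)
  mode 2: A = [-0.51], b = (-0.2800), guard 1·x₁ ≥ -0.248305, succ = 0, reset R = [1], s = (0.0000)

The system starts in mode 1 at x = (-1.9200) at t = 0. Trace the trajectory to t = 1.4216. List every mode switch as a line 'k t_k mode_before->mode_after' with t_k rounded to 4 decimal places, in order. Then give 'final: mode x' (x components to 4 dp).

Mode 1: guard c·x = 2.2570 hit at Δt = 0.9041 (t = 0.9041), x⁻ = (-2.2570) → reset → x⁺ = (-1.7836), jump to mode 2
Mode 2: flow for 0.5175 to horizon, guard not reached → x = (-1.4972)

1 0.9041 1->2
final: 2 -1.4972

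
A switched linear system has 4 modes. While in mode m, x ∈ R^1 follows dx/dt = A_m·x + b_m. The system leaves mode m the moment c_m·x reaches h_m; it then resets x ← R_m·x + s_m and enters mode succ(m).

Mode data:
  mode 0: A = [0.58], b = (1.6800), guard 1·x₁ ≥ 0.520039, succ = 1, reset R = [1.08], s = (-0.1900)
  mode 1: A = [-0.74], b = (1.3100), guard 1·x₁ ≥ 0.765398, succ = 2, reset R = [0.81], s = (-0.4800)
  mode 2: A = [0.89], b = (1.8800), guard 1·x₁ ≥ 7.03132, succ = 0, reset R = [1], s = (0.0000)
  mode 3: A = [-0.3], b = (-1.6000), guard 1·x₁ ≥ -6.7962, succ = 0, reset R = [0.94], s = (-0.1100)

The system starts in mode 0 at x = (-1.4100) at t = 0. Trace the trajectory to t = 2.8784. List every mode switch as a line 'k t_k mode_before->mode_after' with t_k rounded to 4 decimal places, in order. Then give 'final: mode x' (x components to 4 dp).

Mode 0: guard c·x = 0.5200 hit at Δt = 1.4348 (t = 1.4348), x⁻ = (0.5200) → reset → x⁺ = (0.3716), jump to mode 1
Mode 1: guard c·x = 0.7654 hit at Δt = 0.4468 (t = 1.8816), x⁻ = (0.7654) → reset → x⁺ = (0.1400), jump to mode 2
Mode 2: flow for 0.9968 to horizon, guard not reached → x = (3.3568)

1 1.4348 0->1
2 1.8816 1->2
final: 2 3.3568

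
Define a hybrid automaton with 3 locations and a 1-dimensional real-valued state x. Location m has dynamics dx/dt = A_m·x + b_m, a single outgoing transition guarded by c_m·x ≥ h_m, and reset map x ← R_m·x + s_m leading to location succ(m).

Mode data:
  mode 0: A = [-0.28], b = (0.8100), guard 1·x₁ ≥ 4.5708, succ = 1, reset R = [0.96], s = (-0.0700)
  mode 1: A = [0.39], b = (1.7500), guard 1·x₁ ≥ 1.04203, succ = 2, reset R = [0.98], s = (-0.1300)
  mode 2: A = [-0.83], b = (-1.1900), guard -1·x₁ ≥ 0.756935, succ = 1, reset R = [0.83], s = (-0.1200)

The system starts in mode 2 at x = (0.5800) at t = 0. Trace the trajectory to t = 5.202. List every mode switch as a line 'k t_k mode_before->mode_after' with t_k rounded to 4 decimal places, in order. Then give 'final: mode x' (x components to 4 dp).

1 1.3137 2->1
2 2.3169 1->2
3 3.8037 2->1
4 4.8069 1->2
final: 2 0.2412

Mode 2: guard c·x = 0.7569 hit at Δt = 1.3137 (t = 1.3137), x⁻ = (-0.7569) → reset → x⁺ = (-0.7483), jump to mode 1
Mode 1: guard c·x = 1.0420 hit at Δt = 1.0032 (t = 2.3169), x⁻ = (1.0420) → reset → x⁺ = (0.8912), jump to mode 2
Mode 2: guard c·x = 0.7569 hit at Δt = 1.4868 (t = 3.8037), x⁻ = (-0.7569) → reset → x⁺ = (-0.7483), jump to mode 1
Mode 1: guard c·x = 1.0420 hit at Δt = 1.0032 (t = 4.8069), x⁻ = (1.0420) → reset → x⁺ = (0.8912), jump to mode 2
Mode 2: flow for 0.3951 to horizon, guard not reached → x = (0.2412)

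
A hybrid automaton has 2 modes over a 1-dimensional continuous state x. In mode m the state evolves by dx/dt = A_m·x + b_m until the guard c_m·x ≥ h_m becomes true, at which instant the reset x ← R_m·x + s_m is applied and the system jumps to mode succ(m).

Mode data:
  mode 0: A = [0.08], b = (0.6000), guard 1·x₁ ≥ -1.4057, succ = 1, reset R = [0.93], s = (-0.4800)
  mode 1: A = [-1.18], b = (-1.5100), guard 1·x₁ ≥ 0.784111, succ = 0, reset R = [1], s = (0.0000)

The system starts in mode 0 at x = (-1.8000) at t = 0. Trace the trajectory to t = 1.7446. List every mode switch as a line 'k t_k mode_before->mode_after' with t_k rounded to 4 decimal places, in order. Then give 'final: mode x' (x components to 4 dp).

1 0.8361 0->1
final: 1 -1.4534

Mode 0: guard c·x = -1.4057 hit at Δt = 0.8361 (t = 0.8361), x⁻ = (-1.4057) → reset → x⁺ = (-1.7873), jump to mode 1
Mode 1: flow for 0.9085 to horizon, guard not reached → x = (-1.4534)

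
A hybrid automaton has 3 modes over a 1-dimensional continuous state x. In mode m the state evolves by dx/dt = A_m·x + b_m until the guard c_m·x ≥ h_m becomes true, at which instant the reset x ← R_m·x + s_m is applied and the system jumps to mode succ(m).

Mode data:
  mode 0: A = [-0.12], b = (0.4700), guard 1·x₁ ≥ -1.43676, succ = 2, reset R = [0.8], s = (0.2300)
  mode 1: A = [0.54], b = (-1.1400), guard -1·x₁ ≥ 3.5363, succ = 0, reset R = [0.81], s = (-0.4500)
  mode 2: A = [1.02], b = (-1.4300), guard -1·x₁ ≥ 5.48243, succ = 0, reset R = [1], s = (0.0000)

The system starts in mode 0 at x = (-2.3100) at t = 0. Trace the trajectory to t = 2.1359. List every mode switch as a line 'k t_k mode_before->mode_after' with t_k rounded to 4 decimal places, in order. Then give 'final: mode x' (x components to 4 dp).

Mode 0: guard c·x = -1.4368 hit at Δt = 1.2592 (t = 1.2592), x⁻ = (-1.4368) → reset → x⁺ = (-0.9194), jump to mode 2
Mode 2: flow for 0.8767 to horizon, guard not reached → x = (-4.2748)

1 1.2592 0->2
final: 2 -4.2748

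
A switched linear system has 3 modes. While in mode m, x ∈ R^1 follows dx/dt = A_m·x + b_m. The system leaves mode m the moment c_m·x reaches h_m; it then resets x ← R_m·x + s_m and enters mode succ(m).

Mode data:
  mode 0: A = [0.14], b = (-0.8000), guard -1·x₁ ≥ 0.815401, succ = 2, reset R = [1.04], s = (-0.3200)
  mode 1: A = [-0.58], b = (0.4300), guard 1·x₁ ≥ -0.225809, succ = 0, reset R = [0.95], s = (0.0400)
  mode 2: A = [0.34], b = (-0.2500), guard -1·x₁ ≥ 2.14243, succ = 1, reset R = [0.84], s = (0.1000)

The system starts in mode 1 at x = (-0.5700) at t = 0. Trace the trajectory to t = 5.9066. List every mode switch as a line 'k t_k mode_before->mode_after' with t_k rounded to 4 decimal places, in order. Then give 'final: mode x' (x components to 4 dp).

Mode 1: guard c·x = -0.2258 hit at Δt = 0.5249 (t = 0.5249), x⁻ = (-0.2258) → reset → x⁺ = (-0.1745), jump to mode 0
Mode 0: guard c·x = 0.8154 hit at Δt = 0.7379 (t = 1.2628), x⁻ = (-0.8154) → reset → x⁺ = (-1.1680), jump to mode 2
Mode 2: guard c·x = 2.1424 hit at Δt = 1.2159 (t = 2.4787), x⁻ = (-2.1424) → reset → x⁺ = (-1.6996), jump to mode 1
Mode 1: guard c·x = -0.2258 hit at Δt = 1.5962 (t = 4.0749), x⁻ = (-0.2258) → reset → x⁺ = (-0.1745), jump to mode 0
Mode 0: guard c·x = 0.8154 hit at Δt = 0.7379 (t = 4.8128), x⁻ = (-0.8154) → reset → x⁺ = (-1.1680), jump to mode 2
Mode 2: flow for 1.0938 to horizon, guard not reached → x = (-2.0254)

1 0.5249 1->0
2 1.2628 0->2
3 2.4787 2->1
4 4.0749 1->0
5 4.8128 0->2
final: 2 -2.0254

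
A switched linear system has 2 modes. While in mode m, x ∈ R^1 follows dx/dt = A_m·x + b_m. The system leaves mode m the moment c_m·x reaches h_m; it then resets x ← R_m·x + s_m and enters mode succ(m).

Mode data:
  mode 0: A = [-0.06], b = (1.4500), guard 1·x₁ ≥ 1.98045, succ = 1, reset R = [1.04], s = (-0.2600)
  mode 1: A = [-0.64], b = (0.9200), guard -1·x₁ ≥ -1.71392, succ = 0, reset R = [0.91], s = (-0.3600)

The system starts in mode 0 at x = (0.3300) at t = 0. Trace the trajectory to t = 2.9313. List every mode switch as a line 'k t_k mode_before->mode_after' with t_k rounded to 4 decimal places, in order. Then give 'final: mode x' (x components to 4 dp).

1 1.1959 0->1
2 1.6181 1->0
3 2.1945 0->1
4 2.6167 1->0
final: 0 1.6291

Mode 0: guard c·x = 1.9805 hit at Δt = 1.1959 (t = 1.1959), x⁻ = (1.9804) → reset → x⁺ = (1.7997), jump to mode 1
Mode 1: guard c·x = -1.7139 hit at Δt = 0.4222 (t = 1.6181), x⁻ = (1.7139) → reset → x⁺ = (1.1997), jump to mode 0
Mode 0: guard c·x = 1.9805 hit at Δt = 0.5765 (t = 2.1945), x⁻ = (1.9805) → reset → x⁺ = (1.7997), jump to mode 1
Mode 1: guard c·x = -1.7139 hit at Δt = 0.4222 (t = 2.6167), x⁻ = (1.7139) → reset → x⁺ = (1.1997), jump to mode 0
Mode 0: flow for 0.3146 to horizon, guard not reached → x = (1.6291)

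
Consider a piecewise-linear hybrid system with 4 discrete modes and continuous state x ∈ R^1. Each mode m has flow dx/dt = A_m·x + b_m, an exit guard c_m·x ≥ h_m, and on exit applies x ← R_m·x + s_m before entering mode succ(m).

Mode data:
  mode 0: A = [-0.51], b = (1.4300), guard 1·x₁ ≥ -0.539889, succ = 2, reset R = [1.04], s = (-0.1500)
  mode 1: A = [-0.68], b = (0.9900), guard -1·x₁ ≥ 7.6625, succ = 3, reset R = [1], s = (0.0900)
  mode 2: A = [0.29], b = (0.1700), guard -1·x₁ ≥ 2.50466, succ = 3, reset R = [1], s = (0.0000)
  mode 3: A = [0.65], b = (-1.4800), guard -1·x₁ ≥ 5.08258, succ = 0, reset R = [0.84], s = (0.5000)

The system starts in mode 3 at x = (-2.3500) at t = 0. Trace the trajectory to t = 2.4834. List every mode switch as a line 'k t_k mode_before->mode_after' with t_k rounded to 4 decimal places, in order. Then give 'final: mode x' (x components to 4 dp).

Mode 3: guard c·x = 5.0826 hit at Δt = 0.7140 (t = 0.7140), x⁻ = (-5.0826) → reset → x⁺ = (-3.7694), jump to mode 0
Mode 0: guard c·x = -0.5399 hit at Δt = 1.3253 (t = 2.0393), x⁻ = (-0.5399) → reset → x⁺ = (-0.7115), jump to mode 2
Mode 2: flow for 0.4441 to horizon, guard not reached → x = (-0.7287)

1 0.7140 3->0
2 2.0393 0->2
final: 2 -0.7287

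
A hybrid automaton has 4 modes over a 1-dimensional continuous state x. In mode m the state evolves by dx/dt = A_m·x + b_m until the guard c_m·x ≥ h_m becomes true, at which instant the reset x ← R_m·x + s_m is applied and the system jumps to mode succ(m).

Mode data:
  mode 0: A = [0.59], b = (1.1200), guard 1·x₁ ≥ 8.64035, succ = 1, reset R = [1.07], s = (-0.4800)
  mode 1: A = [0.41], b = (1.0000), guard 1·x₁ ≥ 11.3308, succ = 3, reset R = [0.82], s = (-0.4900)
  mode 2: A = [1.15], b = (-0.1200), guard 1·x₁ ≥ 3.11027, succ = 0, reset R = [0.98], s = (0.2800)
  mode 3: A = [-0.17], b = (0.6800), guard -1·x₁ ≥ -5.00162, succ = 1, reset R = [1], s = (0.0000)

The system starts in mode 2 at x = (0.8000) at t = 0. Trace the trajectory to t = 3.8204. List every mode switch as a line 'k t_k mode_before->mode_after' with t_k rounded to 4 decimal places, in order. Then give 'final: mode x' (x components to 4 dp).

1 1.2726 2->0
2 2.4613 0->1
3 2.9642 1->3
final: 3 8.1509

Mode 2: guard c·x = 3.1103 hit at Δt = 1.2726 (t = 1.2726), x⁻ = (3.1103) → reset → x⁺ = (3.3281), jump to mode 0
Mode 0: guard c·x = 8.6403 hit at Δt = 1.1887 (t = 2.4613), x⁻ = (8.6403) → reset → x⁺ = (8.7652), jump to mode 1
Mode 1: guard c·x = 11.3308 hit at Δt = 0.5029 (t = 2.9642), x⁻ = (11.3308) → reset → x⁺ = (8.8013), jump to mode 3
Mode 3: flow for 0.8562 to horizon, guard not reached → x = (8.1509)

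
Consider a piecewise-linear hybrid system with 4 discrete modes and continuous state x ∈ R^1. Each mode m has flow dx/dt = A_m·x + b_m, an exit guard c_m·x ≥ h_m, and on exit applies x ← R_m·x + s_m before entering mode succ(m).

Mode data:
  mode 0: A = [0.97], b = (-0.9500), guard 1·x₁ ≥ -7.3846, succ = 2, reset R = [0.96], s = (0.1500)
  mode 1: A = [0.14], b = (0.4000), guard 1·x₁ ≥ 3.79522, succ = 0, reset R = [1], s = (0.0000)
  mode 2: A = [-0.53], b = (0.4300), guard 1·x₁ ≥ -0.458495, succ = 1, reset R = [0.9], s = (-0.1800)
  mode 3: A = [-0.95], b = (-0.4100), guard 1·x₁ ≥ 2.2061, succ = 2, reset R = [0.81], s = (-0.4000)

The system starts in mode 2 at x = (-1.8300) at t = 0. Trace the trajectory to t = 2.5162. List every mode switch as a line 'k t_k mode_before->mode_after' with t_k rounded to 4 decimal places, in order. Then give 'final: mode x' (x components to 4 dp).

1 1.3819 2->1
final: 1 -0.2029

Mode 2: guard c·x = -0.4585 hit at Δt = 1.3819 (t = 1.3819), x⁻ = (-0.4585) → reset → x⁺ = (-0.5926), jump to mode 1
Mode 1: flow for 1.1343 to horizon, guard not reached → x = (-0.2029)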